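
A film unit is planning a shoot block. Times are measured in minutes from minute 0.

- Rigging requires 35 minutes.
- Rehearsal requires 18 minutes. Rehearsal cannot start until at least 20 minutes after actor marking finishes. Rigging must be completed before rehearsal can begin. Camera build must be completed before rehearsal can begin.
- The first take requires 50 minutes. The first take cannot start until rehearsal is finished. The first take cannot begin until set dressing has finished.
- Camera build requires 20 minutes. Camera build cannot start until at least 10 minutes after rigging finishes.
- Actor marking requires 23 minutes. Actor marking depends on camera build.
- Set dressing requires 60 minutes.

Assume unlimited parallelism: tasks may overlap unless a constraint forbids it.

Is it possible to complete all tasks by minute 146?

Nothing blocks set dressing, so it runs from minute 0 to minute 60.
Rigging has no prerequisites, so it starts at minute 0 and finishes at minute 35.
After rigging (finishes minute 35, plus 10-minute gap → minute 45), camera build can start at minute 45 and finishes at minute 65.
After camera build (finishes minute 65), actor marking can start at minute 65 and finishes at minute 88.
Rehearsal cannot start until actor marking (finishes minute 88, plus 20-minute gap → minute 108); rigging (finishes minute 35); camera build (finishes minute 65). The controlling bound is minute 108, so rehearsal finishes at 108 + 18 = minute 126.
For the first take: rehearsal (finishes minute 126); set dressing (finishes minute 60). Taking the maximum gives a start of minute 126, and it finishes at 126 + 50 = minute 176.
The earliest everything can be done is minute 176, which is after the deadline of 146, so it is not possible.

No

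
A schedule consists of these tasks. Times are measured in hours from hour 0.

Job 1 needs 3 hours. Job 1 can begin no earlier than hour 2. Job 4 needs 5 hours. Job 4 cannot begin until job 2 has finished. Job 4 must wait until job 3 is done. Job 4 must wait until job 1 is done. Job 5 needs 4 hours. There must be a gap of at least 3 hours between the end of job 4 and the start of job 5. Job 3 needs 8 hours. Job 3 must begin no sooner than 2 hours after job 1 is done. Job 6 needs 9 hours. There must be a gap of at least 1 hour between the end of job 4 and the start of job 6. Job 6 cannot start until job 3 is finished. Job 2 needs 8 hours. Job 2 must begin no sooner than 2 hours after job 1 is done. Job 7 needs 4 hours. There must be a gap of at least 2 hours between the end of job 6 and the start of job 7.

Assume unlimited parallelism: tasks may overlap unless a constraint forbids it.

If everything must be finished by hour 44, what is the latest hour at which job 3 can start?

15

To finish by hour 44, job 5 (duration 4) must start no later than hour 40.
To finish by hour 44, job 7 (duration 4) must start no later than hour 40.
Job 6 has to be done before job 7 (must start by hour 40, minus 2-hour gap → hour 38). That means finishing by hour 38, i.e. starting by 38 − 9 = hour 29.
Job 4 must finish in time for job 5 (must start by hour 40, minus 3-hour gap → hour 37); job 6 (must start by hour 29, minus 1-hour gap → hour 28). The tightest is hour 28, so job 4 must start by 28 − 5 = hour 23.
Job 3 feeds job 4 (must start by hour 23); job 6 (must start by hour 29). Taking the minimum, job 3 must finish by hour 23 and start by 23 − 8 = hour 15.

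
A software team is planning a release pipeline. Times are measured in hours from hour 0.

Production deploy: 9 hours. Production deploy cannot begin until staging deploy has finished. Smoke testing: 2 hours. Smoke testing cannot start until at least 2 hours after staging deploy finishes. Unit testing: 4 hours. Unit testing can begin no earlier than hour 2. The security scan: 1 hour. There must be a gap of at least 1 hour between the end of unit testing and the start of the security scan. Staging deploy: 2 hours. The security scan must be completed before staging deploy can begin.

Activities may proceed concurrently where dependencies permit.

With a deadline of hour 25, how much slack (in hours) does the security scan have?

Unit testing waits on its own release at hour 2, so it starts at hour 2 and finishes at 2 + 4 = hour 6.
After unit testing (finishes hour 6, plus 1-hour gap → hour 7), the security scan can start at hour 7 and finishes at hour 8.

Working backward from the deadline:
Smoke testing must finish by hour 25; it takes 2 hours, so it must start by 25 − 2 = hour 23.
Production deploy must finish by hour 25; it takes 9 hours, so it must start by 25 − 9 = hour 16.
Staging deploy has several dependents: smoke testing (must start by hour 23, minus 2-hour gap → hour 21); production deploy (must start by hour 16). The earliest of those limits is hour 16, so staging deploy must start by 16 − 2 = hour 14.
The security scan feeds into staging deploy (must start by hour 14); so the security scan must finish by hour 14 and therefore start by hour 13.
So the security scan can start as early as hour 7 and as late as hour 13, giving 13 − 7 = 6 hours of slack.

6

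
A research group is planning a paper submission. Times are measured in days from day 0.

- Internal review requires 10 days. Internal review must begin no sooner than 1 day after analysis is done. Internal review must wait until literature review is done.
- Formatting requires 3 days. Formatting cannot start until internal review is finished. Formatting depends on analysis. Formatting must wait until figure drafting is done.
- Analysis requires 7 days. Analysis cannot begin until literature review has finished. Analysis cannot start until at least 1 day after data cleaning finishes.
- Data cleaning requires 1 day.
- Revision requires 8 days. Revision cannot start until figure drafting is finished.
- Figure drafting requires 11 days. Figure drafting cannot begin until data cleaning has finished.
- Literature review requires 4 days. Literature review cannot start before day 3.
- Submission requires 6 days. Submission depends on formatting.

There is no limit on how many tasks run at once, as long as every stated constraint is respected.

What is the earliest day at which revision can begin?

12

Data cleaning has no prerequisites, so it starts at day 0 and finishes at day 1.
Figure drafting cannot begin until data cleaning (finishes day 1). It runs from day 1 to 1 + 11 = day 12.
Revision waits on figure drafting (finishes day 12), so the earliest it can start is day 12.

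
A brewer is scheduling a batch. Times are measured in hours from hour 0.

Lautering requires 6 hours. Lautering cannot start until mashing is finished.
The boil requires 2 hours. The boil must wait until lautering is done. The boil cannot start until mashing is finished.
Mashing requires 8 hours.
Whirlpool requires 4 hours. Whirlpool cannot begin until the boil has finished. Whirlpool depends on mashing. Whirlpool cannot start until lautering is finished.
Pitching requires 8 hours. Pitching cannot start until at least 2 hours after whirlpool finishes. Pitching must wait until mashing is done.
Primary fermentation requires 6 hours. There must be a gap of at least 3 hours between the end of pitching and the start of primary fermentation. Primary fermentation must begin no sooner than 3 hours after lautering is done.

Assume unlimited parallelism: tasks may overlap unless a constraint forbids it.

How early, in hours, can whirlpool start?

16

Mashing has no prerequisites, so it starts at hour 0 and finishes at hour 8.
After mashing (finishes hour 8), lautering can start at hour 8 and finishes at hour 14.
The boil needs all of lautering (finishes hour 14); mashing (finishes hour 8). That puts its earliest start at hour 14; it finishes at 14 + 2 = hour 16.
Whirlpool waits on the boil (finishes hour 16); mashing (finishes hour 8); lautering (finishes hour 14). The latest of these is hour 16, which is the earliest whirlpool can start.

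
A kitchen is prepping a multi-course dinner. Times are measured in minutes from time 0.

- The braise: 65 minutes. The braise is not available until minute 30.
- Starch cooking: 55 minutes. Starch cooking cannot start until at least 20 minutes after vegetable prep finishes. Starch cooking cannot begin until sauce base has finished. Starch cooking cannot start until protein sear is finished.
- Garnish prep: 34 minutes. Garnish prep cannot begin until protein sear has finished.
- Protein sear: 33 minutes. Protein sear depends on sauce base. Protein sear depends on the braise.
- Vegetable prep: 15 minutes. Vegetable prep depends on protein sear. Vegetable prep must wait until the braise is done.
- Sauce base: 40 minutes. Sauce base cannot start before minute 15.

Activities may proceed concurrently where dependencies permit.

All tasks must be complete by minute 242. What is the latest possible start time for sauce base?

79

Nothing follows starch cooking; the deadline of minute 242 is its only limit. It must start by 242 − 55 = minute 187.
Since starch cooking (must start by minute 187, minus 20-minute gap → minute 167) depends on it, vegetable prep must finish by minute 167. Backing off its 15-minute duration gives a latest start of minute 152.
Garnish prep must finish by minute 242; it takes 34 minutes, so it must start by 242 − 34 = minute 208.
For protein sear: vegetable prep (must start by minute 152); starch cooking (must start by minute 187); garnish prep (must start by minute 208). The most restrictive is minute 152; with a 33-minute duration, protein sear must start by minute 119.
Sauce base must finish in time for protein sear (must start by minute 119); starch cooking (must start by minute 187). The tightest is minute 119, so sauce base must start by 119 − 40 = minute 79.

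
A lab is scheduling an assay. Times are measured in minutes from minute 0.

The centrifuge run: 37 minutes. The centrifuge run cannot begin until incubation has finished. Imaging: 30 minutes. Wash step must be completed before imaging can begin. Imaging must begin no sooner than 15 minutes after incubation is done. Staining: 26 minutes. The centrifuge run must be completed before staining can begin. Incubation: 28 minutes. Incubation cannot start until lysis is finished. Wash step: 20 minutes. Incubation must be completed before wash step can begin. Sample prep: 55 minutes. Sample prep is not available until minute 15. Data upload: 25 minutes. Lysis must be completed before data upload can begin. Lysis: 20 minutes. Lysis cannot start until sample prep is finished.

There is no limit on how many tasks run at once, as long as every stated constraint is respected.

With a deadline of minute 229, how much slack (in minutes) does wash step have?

61

After its own release at minute 15, sample prep can start at minute 15 and finishes at minute 70.
Lysis waits on sample prep (finishes minute 70), so it starts at minute 70 and finishes at 70 + 20 = minute 90.
Incubation cannot begin until lysis (finishes minute 90). It runs from minute 90 to 90 + 28 = minute 118.
Wash step cannot begin until incubation (finishes minute 118). It runs from minute 118 to 118 + 20 = minute 138.

Working backward from the deadline:
Imaging has no dependents, so it just needs to finish by minute 229. Starting by 229 − 30 = minute 199 achieves that.
Wash step must finish before imaging (must start by minute 199). With a 20-minute duration, wash step must start by 199 − 20 = minute 179.
So wash step can start as early as minute 118 and as late as minute 179, giving 179 − 118 = 61 minutes of slack.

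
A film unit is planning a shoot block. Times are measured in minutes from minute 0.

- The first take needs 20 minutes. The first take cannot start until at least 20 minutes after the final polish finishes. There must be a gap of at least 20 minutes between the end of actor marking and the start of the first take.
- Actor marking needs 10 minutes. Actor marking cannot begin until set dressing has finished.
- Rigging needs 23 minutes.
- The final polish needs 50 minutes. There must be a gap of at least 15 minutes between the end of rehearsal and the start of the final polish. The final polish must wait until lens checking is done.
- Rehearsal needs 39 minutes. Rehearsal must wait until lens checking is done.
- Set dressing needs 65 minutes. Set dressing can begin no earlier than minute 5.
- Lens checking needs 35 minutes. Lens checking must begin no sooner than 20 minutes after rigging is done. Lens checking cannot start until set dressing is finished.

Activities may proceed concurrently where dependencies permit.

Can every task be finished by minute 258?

Set dressing cannot begin until its own release at minute 5. It runs from minute 5 to 5 + 65 = minute 70.
After set dressing (finishes minute 70), actor marking can start at minute 70 and finishes at minute 80.
Rigging can start immediately at minute 0; it finishes at minute 23.
For lens checking: rigging (finishes minute 23, plus 20-minute gap → minute 43); set dressing (finishes minute 70). Taking the maximum gives a start of minute 70, and it finishes at 70 + 35 = minute 105.
Rehearsal cannot begin until lens checking (finishes minute 105). It runs from minute 105 to 105 + 39 = minute 144.
The final polish needs all of rehearsal (finishes minute 144, plus 15-minute gap → minute 159); lens checking (finishes minute 105). That puts its earliest start at minute 159; it finishes at 159 + 50 = minute 209.
The first take cannot start until the final polish (finishes minute 209, plus 20-minute gap → minute 229); actor marking (finishes minute 80, plus 20-minute gap → minute 100). The controlling bound is minute 229, so the first take finishes at 229 + 20 = minute 249.
Every task is finished by minute 249, which is no later than the deadline of 258, so the schedule is feasible.

Yes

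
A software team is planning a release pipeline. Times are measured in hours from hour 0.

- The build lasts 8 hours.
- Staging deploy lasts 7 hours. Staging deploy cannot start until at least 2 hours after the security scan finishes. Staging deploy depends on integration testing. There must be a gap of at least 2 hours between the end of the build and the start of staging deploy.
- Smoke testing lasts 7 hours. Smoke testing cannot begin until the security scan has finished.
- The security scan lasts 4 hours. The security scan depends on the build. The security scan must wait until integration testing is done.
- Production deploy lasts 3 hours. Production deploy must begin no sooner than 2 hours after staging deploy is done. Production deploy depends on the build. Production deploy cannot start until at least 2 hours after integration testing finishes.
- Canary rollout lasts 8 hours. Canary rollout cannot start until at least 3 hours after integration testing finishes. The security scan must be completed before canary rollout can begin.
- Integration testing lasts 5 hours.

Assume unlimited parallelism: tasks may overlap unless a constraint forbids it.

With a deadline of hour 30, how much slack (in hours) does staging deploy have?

Nothing blocks integration testing, so it runs from hour 0 to hour 5.
Nothing blocks the build, so it runs from hour 0 to hour 8.
The security scan needs all of the build (finishes hour 8); integration testing (finishes hour 5). That puts its earliest start at hour 8; it finishes at 8 + 4 = hour 12.
For staging deploy: the security scan (finishes hour 12, plus 2-hour gap → hour 14); integration testing (finishes hour 5); the build (finishes hour 8, plus 2-hour gap → hour 10). Taking the maximum gives a start of hour 14, and it finishes at 14 + 7 = hour 21.

Working backward from the deadline:
Production deploy must finish by hour 30; it takes 3 hours, so it must start by 30 − 3 = hour 27.
Since production deploy (must start by hour 27, minus 2-hour gap → hour 25) depends on it, staging deploy must finish by hour 25. Backing off its 7-hour duration gives a latest start of hour 18.
So staging deploy can start as early as hour 14 and as late as hour 18, giving 18 − 14 = 4 hours of slack.

4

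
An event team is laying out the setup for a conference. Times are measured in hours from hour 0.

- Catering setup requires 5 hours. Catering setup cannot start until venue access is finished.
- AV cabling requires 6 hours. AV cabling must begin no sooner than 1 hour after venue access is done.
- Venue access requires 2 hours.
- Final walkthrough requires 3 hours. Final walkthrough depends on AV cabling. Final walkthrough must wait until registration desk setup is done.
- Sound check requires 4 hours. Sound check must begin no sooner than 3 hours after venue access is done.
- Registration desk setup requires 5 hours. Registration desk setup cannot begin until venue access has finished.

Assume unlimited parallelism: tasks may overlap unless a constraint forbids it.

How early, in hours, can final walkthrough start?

9

Venue access has no prerequisites, so it starts at hour 0 and finishes at hour 2.
After venue access (finishes hour 2), registration desk setup can start at hour 2 and finishes at hour 7.
AV cabling cannot begin until venue access (finishes hour 2, plus 1-hour gap → hour 3). It runs from hour 3 to 3 + 6 = hour 9.
Final walkthrough waits on AV cabling (finishes hour 9); registration desk setup (finishes hour 7). The latest of these is hour 9, which is the earliest final walkthrough can start.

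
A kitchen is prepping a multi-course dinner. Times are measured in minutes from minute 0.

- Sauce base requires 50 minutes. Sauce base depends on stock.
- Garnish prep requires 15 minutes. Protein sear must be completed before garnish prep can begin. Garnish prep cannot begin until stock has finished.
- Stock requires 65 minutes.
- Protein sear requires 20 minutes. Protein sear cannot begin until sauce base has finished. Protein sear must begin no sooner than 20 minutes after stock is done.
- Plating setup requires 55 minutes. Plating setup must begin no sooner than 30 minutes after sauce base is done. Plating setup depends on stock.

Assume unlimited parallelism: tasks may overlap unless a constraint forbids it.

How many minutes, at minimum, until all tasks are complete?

Stock has no prerequisites, so it starts at minute 0 and finishes at minute 65.
Sauce base waits on stock (finishes minute 65), so it starts at minute 65 and finishes at 65 + 50 = minute 115.
Plating setup has to wait for sauce base (finishes minute 115, plus 30-minute gap → minute 145); stock (finishes minute 65). The latest of these is minute 145, so plating setup runs minute 145 to 145 + 55 = minute 200.
For protein sear: sauce base (finishes minute 115); stock (finishes minute 65, plus 20-minute gap → minute 85). Taking the maximum gives a start of minute 115, and it finishes at 115 + 20 = minute 135.
For garnish prep: protein sear (finishes minute 135); stock (finishes minute 65). Taking the maximum gives a start of minute 135, and it finishes at 135 + 15 = minute 150.
All tasks are finished once the last one completes. Finish times: Stock at 65, Sauce base at 115, Protein sear at 135, Plating setup at 200, Garnish prep at 150. The latest is minute 200.

200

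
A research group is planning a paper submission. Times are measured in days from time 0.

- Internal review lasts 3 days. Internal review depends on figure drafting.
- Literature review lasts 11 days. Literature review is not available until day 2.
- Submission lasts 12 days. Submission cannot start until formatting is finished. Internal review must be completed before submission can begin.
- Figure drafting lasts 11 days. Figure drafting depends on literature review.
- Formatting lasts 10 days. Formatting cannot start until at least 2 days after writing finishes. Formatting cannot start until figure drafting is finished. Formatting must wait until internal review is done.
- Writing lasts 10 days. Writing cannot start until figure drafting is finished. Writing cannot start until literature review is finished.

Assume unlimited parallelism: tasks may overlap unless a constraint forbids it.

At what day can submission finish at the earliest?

After its own release at day 2, literature review can start at day 2 and finishes at day 13.
After literature review (finishes day 13), figure drafting can start at day 13 and finishes at day 24.
Internal review cannot begin until figure drafting (finishes day 24). It runs from day 24 to 24 + 3 = day 27.
Writing cannot start until figure drafting (finishes day 24); literature review (finishes day 13). The controlling bound is day 24, so writing finishes at 24 + 10 = day 34.
For formatting: writing (finishes day 34, plus 2-day gap → day 36); figure drafting (finishes day 24); internal review (finishes day 27). Taking the maximum gives a start of day 36, and it finishes at 36 + 10 = day 46.
For submission: formatting (finishes day 46); internal review (finishes day 27). Taking the maximum gives a start of day 46, and it finishes at 46 + 12 = day 58.

58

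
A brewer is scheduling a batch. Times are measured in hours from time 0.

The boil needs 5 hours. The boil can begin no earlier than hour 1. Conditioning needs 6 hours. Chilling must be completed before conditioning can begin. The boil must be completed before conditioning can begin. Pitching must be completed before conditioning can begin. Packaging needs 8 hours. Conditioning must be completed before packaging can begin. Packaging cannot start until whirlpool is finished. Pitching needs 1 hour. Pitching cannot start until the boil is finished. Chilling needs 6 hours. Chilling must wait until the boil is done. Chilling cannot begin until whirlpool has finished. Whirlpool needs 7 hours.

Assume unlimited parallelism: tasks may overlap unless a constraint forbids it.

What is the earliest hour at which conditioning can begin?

Whirlpool has no prerequisites, so it starts at hour 0 and finishes at hour 7.
The boil waits on its own release at hour 1, so it starts at hour 1 and finishes at 1 + 5 = hour 6.
Pitching cannot begin until the boil (finishes hour 6). It runs from hour 6 to 6 + 1 = hour 7.
Chilling has to wait for the boil (finishes hour 6); whirlpool (finishes hour 7). The latest of these is hour 7, so chilling runs hour 7 to 7 + 6 = hour 13.
Conditioning waits on chilling (finishes hour 13); the boil (finishes hour 6); pitching (finishes hour 7). The latest of these is hour 13, which is the earliest conditioning can start.

13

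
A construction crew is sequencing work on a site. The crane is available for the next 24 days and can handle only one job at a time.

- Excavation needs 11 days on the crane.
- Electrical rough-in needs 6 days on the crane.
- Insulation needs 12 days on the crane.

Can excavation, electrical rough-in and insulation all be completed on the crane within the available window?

No

Running back to back, the jobs need 11 + 6 + 12 = 29 days on the crane.
Since 29 > 24, they cannot all fit.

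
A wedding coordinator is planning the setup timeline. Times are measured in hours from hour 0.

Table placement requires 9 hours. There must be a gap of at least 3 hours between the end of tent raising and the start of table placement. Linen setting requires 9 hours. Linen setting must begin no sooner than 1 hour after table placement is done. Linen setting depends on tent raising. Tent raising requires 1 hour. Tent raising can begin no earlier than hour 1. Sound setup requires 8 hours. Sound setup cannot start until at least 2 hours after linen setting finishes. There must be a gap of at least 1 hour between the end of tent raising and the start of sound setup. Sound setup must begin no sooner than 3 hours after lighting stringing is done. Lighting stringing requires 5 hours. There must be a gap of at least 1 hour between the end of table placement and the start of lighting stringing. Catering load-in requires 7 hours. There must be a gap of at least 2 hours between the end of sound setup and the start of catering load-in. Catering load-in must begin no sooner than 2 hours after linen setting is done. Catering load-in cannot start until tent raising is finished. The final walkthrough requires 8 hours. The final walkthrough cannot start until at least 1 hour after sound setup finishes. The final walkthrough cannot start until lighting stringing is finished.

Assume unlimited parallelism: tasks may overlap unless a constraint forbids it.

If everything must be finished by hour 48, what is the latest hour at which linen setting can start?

To finish by hour 48, catering load-in (duration 7) must start no later than hour 41.
The final walkthrough has no dependents, so it just needs to finish by hour 48. Starting by 48 − 8 = hour 40 achieves that.
Sound setup feeds catering load-in (must start by hour 41, minus 2-hour gap → hour 39); the final walkthrough (must start by hour 40, minus 1-hour gap → hour 39). Taking the minimum, sound setup must finish by hour 39 and start by 39 − 8 = hour 31.
Linen setting feeds sound setup (must start by hour 31, minus 2-hour gap → hour 29); catering load-in (must start by hour 41, minus 2-hour gap → hour 39). Taking the minimum, linen setting must finish by hour 29 and start by 29 − 9 = hour 20.

20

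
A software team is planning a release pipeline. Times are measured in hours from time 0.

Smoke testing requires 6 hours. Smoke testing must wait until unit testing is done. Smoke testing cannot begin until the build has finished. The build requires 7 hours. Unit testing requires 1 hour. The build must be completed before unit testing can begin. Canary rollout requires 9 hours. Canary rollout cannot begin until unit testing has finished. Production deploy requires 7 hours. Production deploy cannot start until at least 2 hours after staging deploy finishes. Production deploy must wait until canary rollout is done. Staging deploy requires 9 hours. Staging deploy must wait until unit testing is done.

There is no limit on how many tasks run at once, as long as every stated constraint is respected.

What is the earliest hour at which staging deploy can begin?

Nothing blocks the build, so it runs from hour 0 to hour 7.
Unit testing waits on the build (finishes hour 7), so it starts at hour 7 and finishes at 7 + 1 = hour 8.
Staging deploy waits on unit testing (finishes hour 8), so the earliest it can start is hour 8.

8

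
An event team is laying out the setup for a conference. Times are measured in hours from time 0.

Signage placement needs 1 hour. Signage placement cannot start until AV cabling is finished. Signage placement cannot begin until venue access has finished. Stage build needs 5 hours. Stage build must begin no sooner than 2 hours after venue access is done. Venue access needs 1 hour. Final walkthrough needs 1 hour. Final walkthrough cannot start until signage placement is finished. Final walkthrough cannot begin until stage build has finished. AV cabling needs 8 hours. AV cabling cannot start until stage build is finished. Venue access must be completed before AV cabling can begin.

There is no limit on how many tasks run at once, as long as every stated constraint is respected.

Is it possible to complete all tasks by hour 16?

No

Venue access can start immediately at hour 0; it finishes at hour 1.
Stage build waits on venue access (finishes hour 1, plus 2-hour gap → hour 3), so it starts at hour 3 and finishes at 3 + 5 = hour 8.
AV cabling has to wait for stage build (finishes hour 8); venue access (finishes hour 1). The latest of these is hour 8, so AV cabling runs hour 8 to 8 + 8 = hour 16.
Signage placement has to wait for AV cabling (finishes hour 16); venue access (finishes hour 1). The latest of these is hour 16, so signage placement runs hour 16 to 16 + 1 = hour 17.
Final walkthrough has to wait for signage placement (finishes hour 17); stage build (finishes hour 8). The latest of these is hour 17, so final walkthrough runs hour 17 to 17 + 1 = hour 18.
The earliest everything can be done is hour 18, which is after the deadline of 16, so it is not possible.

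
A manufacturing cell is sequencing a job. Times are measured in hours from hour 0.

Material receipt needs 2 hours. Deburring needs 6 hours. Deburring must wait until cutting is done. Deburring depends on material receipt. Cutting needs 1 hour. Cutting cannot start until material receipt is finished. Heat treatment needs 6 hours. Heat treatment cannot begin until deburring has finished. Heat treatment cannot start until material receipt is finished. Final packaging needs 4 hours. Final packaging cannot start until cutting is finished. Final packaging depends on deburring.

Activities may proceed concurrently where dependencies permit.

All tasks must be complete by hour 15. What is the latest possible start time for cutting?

Nothing follows heat treatment; the deadline of hour 15 is its only limit. It must start by 15 − 6 = hour 9.
To finish by hour 15, final packaging (duration 4) must start no later than hour 11.
For deburring: heat treatment (must start by hour 9); final packaging (must start by hour 11). The most restrictive is hour 9; with a 6-hour duration, deburring must start by hour 3.
For cutting: deburring (must start by hour 3); final packaging (must start by hour 11). The most restrictive is hour 3; with a 1-hour duration, cutting must start by hour 2.

2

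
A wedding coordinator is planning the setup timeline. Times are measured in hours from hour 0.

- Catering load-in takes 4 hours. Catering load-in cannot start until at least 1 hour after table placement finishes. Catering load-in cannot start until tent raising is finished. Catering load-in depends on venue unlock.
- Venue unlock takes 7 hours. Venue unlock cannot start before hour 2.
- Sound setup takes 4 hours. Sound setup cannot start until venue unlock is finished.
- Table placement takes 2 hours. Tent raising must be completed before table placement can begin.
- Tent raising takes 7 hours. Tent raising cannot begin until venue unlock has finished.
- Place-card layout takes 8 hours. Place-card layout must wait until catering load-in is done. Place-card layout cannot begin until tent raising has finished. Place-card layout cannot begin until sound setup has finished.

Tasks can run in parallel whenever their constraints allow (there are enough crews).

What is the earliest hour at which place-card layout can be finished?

31

Venue unlock waits on its own release at hour 2, so it starts at hour 2 and finishes at 2 + 7 = hour 9.
Sound setup waits on venue unlock (finishes hour 9), so it starts at hour 9 and finishes at 9 + 4 = hour 13.
Tent raising cannot begin until venue unlock (finishes hour 9). It runs from hour 9 to 9 + 7 = hour 16.
After tent raising (finishes hour 16), table placement can start at hour 16 and finishes at hour 18.
For catering load-in: table placement (finishes hour 18, plus 1-hour gap → hour 19); tent raising (finishes hour 16); venue unlock (finishes hour 9). Taking the maximum gives a start of hour 19, and it finishes at 19 + 4 = hour 23.
Place-card layout has to wait for catering load-in (finishes hour 23); tent raising (finishes hour 16); sound setup (finishes hour 13). The latest of these is hour 23, so place-card layout runs hour 23 to 23 + 8 = hour 31.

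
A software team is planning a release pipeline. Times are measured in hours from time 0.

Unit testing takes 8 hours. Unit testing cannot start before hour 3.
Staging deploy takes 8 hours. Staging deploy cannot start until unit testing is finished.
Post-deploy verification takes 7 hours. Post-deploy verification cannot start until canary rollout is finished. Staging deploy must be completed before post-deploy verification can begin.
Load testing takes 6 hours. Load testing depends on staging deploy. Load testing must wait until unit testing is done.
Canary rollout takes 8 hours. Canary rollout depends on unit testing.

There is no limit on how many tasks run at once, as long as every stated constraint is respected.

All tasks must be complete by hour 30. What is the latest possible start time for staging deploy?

To finish by hour 30, load testing (duration 6) must start no later than hour 24.
To finish by hour 30, post-deploy verification (duration 7) must start no later than hour 23.
Staging deploy has several dependents: load testing (must start by hour 24); post-deploy verification (must start by hour 23). The earliest of those limits is hour 23, so staging deploy must start by 23 − 8 = hour 15.

15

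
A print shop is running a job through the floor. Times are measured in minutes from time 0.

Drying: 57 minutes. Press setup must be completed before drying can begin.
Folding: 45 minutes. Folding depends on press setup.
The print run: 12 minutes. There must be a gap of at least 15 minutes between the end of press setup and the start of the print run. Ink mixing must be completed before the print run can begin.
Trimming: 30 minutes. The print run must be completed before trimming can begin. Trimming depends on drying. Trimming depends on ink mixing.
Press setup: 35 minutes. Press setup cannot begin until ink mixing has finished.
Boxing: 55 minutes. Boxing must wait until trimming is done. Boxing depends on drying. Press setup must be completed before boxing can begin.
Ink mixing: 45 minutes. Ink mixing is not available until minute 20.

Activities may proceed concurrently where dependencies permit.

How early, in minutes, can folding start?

Ink mixing cannot begin until its own release at minute 20. It runs from minute 20 to 20 + 45 = minute 65.
Press setup waits on ink mixing (finishes minute 65), so it starts at minute 65 and finishes at 65 + 35 = minute 100.
Folding waits on press setup (finishes minute 100), so the earliest it can start is minute 100.

100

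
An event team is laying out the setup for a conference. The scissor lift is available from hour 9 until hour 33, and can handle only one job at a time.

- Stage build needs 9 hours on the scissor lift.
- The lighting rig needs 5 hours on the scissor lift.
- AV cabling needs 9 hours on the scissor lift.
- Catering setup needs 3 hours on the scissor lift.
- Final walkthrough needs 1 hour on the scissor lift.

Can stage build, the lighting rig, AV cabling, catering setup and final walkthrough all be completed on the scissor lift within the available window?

The scissor lift window is 33 − 9 = 24 hours.
Running back to back, the jobs need 9 + 5 + 9 + 3 + 1 = 27 hours on the scissor lift.
Since 27 > 24, they cannot all fit.

No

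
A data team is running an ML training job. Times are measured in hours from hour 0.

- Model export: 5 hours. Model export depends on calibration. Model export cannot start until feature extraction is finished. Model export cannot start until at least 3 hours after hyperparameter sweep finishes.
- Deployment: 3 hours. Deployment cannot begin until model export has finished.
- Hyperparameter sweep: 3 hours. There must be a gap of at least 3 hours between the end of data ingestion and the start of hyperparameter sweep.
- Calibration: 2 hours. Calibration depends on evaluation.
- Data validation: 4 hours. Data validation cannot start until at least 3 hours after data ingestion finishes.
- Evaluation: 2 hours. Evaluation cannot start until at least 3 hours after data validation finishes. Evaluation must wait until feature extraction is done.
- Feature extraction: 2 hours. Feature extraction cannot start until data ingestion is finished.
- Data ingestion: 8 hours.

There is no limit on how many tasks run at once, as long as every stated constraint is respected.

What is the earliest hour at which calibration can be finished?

Data ingestion has no prerequisites, so it starts at hour 0 and finishes at hour 8.
Feature extraction cannot begin until data ingestion (finishes hour 8). It runs from hour 8 to 8 + 2 = hour 10.
Data validation cannot begin until data ingestion (finishes hour 8, plus 3-hour gap → hour 11). It runs from hour 11 to 11 + 4 = hour 15.
For evaluation: data validation (finishes hour 15, plus 3-hour gap → hour 18); feature extraction (finishes hour 10). Taking the maximum gives a start of hour 18, and it finishes at 18 + 2 = hour 20.
Calibration waits on evaluation (finishes hour 20), so it starts at hour 20 and finishes at 20 + 2 = hour 22.

22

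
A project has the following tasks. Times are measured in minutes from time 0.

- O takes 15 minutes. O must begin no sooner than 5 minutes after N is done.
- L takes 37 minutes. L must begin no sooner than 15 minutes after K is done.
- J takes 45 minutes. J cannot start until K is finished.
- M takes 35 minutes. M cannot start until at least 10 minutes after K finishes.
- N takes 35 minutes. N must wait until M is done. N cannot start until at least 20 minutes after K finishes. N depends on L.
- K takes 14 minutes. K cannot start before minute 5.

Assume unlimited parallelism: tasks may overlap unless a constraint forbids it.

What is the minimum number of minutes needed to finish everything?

K cannot begin until its own release at minute 5. It runs from minute 5 to 5 + 14 = minute 19.
After K (finishes minute 19, plus 10-minute gap → minute 29), M can start at minute 29 and finishes at minute 64.
After K (finishes minute 19, plus 15-minute gap → minute 34), L can start at minute 34 and finishes at minute 71.
N needs all of M (finishes minute 64); K (finishes minute 19, plus 20-minute gap → minute 39); L (finishes minute 71). That puts its earliest start at minute 71; it finishes at 71 + 35 = minute 106.
O waits on N (finishes minute 106, plus 5-minute gap → minute 111), so it starts at minute 111 and finishes at 111 + 15 = minute 126.
J cannot begin until K (finishes minute 19). It runs from minute 19 to 19 + 45 = minute 64.
All tasks are finished once the last one completes. Finish times: J at 64, K at 19, L at 71, M at 64, N at 106, O at 126. The latest is minute 126.

126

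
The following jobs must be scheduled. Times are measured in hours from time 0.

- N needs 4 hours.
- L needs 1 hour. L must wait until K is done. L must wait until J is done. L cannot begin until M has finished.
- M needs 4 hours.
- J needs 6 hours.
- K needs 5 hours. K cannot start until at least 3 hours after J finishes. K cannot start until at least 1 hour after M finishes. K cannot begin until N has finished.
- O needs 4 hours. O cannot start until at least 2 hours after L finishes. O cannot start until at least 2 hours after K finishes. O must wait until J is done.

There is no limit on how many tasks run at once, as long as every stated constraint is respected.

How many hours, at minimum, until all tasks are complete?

N can start immediately at hour 0; it finishes at hour 4.
M has no prerequisites, so it starts at hour 0 and finishes at hour 4.
J has no prerequisites, so it starts at hour 0 and finishes at hour 6.
For K: J (finishes hour 6, plus 3-hour gap → hour 9); M (finishes hour 4, plus 1-hour gap → hour 5); N (finishes hour 4). Taking the maximum gives a start of hour 9, and it finishes at 9 + 5 = hour 14.
L needs all of K (finishes hour 14); J (finishes hour 6); M (finishes hour 4). That puts its earliest start at hour 14; it finishes at 14 + 1 = hour 15.
O has to wait for L (finishes hour 15, plus 2-hour gap → hour 17); K (finishes hour 14, plus 2-hour gap → hour 16); J (finishes hour 6). The latest of these is hour 17, so O runs hour 17 to 17 + 4 = hour 21.
All tasks are finished once the last one completes. Finish times: J at 6, K at 14, L at 15, M at 4, N at 4, O at 21. The latest is hour 21.

21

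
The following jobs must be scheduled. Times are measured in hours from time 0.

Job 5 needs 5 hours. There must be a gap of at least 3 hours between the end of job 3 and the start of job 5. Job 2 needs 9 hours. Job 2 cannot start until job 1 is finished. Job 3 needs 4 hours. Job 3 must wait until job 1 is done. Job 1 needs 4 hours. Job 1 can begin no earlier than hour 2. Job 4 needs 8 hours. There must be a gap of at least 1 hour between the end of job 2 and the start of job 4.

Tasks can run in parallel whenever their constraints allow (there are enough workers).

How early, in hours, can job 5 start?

13

Job 1 cannot begin until its own release at hour 2. It runs from hour 2 to 2 + 4 = hour 6.
Job 3 waits on job 1 (finishes hour 6), so it starts at hour 6 and finishes at 6 + 4 = hour 10.
Job 5 waits on job 3 (finishes hour 10, plus 3-hour gap → hour 13), so the earliest it can start is hour 13.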